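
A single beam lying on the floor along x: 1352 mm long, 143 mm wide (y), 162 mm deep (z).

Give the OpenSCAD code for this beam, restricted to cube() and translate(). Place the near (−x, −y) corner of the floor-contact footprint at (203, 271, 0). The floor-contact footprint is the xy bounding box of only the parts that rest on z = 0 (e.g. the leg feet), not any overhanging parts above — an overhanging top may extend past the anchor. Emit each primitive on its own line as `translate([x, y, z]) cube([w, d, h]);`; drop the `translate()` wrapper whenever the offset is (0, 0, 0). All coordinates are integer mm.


translate([203, 271, 0]) cube([1352, 143, 162]);


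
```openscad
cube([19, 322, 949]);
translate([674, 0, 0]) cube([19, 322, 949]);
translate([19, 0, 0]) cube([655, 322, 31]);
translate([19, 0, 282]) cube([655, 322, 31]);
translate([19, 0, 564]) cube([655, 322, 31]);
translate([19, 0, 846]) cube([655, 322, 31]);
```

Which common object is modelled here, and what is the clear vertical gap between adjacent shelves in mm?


A bookshelf. The clear shelf gap is 251 mm.

Two tall side panels with 4 horizontal boards between them — a bookshelf. The first two shelf undersides are at z = 0 and z = 282; with shelf thickness 31, the clear gap is 282 − 0 − 31 = 251 mm.


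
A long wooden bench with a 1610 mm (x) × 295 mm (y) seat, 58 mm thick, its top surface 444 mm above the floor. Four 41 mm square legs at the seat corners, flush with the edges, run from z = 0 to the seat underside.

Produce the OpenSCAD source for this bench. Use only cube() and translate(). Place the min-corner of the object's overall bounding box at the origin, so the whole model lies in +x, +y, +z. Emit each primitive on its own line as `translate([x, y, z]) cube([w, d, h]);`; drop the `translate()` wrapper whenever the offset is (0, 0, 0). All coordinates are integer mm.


translate([0, 0, 386]) cube([1610, 295, 58]);
cube([41, 41, 386]);
translate([0, 254, 0]) cube([41, 41, 386]);
translate([1569, 0, 0]) cube([41, 41, 386]);
translate([1569, 254, 0]) cube([41, 41, 386]);


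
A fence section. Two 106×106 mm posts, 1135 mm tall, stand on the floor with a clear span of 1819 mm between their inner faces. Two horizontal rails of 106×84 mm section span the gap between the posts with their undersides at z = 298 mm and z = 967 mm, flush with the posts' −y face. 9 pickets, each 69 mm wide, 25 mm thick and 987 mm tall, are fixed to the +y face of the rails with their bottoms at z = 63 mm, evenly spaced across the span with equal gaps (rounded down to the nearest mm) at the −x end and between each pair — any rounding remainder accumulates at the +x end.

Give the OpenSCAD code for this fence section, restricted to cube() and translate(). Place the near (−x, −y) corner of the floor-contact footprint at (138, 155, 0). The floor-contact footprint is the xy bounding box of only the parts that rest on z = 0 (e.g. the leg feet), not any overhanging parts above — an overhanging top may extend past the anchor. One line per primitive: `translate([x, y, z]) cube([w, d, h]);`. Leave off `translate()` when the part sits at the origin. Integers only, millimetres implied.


translate([138, 155, 0]) cube([106, 106, 1135]);
translate([2063, 155, 0]) cube([106, 106, 1135]);
translate([244, 155, 298]) cube([1819, 106, 84]);
translate([244, 155, 967]) cube([1819, 106, 84]);
translate([363, 261, 63]) cube([69, 25, 987]);
translate([551, 261, 63]) cube([69, 25, 987]);
translate([739, 261, 63]) cube([69, 25, 987]);
translate([927, 261, 63]) cube([69, 25, 987]);
translate([1115, 261, 63]) cube([69, 25, 987]);
translate([1303, 261, 63]) cube([69, 25, 987]);
translate([1491, 261, 63]) cube([69, 25, 987]);
translate([1679, 261, 63]) cube([69, 25, 987]);
translate([1867, 261, 63]) cube([69, 25, 987]);


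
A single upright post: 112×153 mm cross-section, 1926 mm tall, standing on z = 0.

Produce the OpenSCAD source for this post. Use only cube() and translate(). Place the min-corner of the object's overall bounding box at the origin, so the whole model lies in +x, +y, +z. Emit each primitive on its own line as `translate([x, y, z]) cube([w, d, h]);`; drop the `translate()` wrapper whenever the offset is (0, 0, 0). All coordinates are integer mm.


cube([112, 153, 1926]);


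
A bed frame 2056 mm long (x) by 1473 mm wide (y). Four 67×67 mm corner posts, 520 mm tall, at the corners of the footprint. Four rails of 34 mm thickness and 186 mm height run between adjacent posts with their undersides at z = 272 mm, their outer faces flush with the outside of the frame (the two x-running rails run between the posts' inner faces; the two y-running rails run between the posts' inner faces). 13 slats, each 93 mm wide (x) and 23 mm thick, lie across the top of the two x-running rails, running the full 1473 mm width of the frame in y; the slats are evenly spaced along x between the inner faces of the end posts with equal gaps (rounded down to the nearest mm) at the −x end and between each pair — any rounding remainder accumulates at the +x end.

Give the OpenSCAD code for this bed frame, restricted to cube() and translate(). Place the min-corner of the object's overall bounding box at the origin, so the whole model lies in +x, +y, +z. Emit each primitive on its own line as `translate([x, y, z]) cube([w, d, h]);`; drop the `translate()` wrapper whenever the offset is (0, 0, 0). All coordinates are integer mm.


cube([67, 67, 520]);
translate([0, 1406, 0]) cube([67, 67, 520]);
translate([1989, 0, 0]) cube([67, 67, 520]);
translate([1989, 1406, 0]) cube([67, 67, 520]);
translate([67, 0, 272]) cube([1922, 34, 186]);
translate([67, 1439, 272]) cube([1922, 34, 186]);
translate([0, 67, 272]) cube([34, 1339, 186]);
translate([2022, 67, 272]) cube([34, 1339, 186]);
translate([117, 0, 458]) cube([93, 1473, 23]);
translate([260, 0, 458]) cube([93, 1473, 23]);
translate([403, 0, 458]) cube([93, 1473, 23]);
translate([546, 0, 458]) cube([93, 1473, 23]);
translate([689, 0, 458]) cube([93, 1473, 23]);
translate([832, 0, 458]) cube([93, 1473, 23]);
translate([975, 0, 458]) cube([93, 1473, 23]);
translate([1118, 0, 458]) cube([93, 1473, 23]);
translate([1261, 0, 458]) cube([93, 1473, 23]);
translate([1404, 0, 458]) cube([93, 1473, 23]);
translate([1547, 0, 458]) cube([93, 1473, 23]);
translate([1690, 0, 458]) cube([93, 1473, 23]);
translate([1833, 0, 458]) cube([93, 1473, 23]);


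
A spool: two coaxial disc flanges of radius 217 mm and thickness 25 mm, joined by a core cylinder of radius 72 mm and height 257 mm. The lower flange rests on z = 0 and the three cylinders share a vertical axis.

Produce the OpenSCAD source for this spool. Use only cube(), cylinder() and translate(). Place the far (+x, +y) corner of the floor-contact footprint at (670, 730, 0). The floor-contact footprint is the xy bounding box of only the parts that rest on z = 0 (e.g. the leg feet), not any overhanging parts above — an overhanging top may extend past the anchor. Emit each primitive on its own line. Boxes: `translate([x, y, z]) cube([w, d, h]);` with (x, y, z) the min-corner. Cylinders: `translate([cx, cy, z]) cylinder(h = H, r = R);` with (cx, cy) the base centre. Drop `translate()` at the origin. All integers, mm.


translate([453, 513, 0]) cylinder(h = 25, r = 217);
translate([453, 513, 25]) cylinder(h = 257, r = 72);
translate([453, 513, 282]) cylinder(h = 25, r = 217);


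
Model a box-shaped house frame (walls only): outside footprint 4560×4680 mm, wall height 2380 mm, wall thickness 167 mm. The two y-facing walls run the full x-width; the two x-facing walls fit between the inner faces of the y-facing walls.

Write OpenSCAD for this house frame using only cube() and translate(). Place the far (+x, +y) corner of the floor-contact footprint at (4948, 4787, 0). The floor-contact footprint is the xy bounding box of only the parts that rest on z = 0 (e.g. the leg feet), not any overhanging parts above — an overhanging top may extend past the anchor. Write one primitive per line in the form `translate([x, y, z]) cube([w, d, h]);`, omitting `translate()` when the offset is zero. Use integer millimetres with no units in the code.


translate([388, 107, 0]) cube([4560, 167, 2380]);
translate([388, 4620, 0]) cube([4560, 167, 2380]);
translate([388, 274, 0]) cube([167, 4346, 2380]);
translate([4781, 274, 0]) cube([167, 4346, 2380]);


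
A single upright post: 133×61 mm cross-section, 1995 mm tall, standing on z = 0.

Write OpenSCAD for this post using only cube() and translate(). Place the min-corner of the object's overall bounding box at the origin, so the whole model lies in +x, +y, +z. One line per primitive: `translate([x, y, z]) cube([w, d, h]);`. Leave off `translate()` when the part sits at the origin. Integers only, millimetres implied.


cube([133, 61, 1995]);


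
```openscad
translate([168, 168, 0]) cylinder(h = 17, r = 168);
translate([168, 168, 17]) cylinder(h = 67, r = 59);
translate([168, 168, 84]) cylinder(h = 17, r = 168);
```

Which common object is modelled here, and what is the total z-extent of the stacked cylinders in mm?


A spool. The overall height is 101 mm.

Three coaxial cylinders, large–small–large — a spool. Two 17 mm flanges and a 67 mm core give 17 + 67 + 17 = 101 mm.


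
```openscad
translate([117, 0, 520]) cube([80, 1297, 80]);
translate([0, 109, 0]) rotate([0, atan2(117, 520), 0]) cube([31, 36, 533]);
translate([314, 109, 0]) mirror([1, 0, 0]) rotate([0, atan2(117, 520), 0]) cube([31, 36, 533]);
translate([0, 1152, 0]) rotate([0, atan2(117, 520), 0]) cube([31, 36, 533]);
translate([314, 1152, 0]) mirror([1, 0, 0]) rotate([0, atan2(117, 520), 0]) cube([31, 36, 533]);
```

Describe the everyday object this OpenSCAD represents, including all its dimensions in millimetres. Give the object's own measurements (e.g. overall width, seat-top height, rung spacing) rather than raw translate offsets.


A sawhorse. A 80×1297×80 mm beam (x, y, z) sits on two A-frame leg pairs. Each pair is two raked legs of 31×36 mm section (36 mm along y) splaying symmetrically in x. Each leg rises 520 mm vertically over 117 mm of horizontal reach and is 533 mm long along its own axis. Every leg's outer bottom edge rests on the floor and its outer top edge meets a bottom edge of the beam — the left legs (tilting toward +x) meet the beam's −x bottom edge, the right legs (their mirror images, tilting toward −x) meet its +x bottom edge — so the leg tops tuck under the beam, the beam's underside is 520 mm above the floor, and the feet are 314 mm apart outside-to-outside with the beam centred between them. The two leg pairs are set in 109 mm from either end of the beam.


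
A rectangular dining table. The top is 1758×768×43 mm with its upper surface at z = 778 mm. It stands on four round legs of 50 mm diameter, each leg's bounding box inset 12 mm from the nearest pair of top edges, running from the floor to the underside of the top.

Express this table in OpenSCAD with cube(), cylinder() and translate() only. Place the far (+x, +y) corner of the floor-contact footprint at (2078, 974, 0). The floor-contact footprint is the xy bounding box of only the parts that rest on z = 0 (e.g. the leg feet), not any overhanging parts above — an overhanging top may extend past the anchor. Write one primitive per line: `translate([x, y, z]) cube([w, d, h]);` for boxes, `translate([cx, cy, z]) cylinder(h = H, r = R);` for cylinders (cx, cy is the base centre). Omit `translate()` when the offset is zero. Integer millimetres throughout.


translate([332, 218, 735]) cube([1758, 768, 43]);
translate([369, 255, 0]) cylinder(h = 735, r = 25);
translate([2053, 255, 0]) cylinder(h = 735, r = 25);
translate([369, 949, 0]) cylinder(h = 735, r = 25);
translate([2053, 949, 0]) cylinder(h = 735, r = 25);


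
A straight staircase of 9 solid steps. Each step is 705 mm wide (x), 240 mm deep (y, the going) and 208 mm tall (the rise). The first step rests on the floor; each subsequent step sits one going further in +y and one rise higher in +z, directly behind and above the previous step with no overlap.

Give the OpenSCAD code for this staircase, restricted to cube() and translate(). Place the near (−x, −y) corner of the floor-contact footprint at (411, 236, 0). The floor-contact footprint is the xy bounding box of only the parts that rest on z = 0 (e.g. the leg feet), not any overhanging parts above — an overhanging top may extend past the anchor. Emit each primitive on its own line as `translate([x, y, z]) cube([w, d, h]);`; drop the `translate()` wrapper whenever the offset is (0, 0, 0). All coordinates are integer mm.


translate([411, 236, 0]) cube([705, 240, 208]);
translate([411, 476, 208]) cube([705, 240, 208]);
translate([411, 716, 416]) cube([705, 240, 208]);
translate([411, 956, 624]) cube([705, 240, 208]);
translate([411, 1196, 832]) cube([705, 240, 208]);
translate([411, 1436, 1040]) cube([705, 240, 208]);
translate([411, 1676, 1248]) cube([705, 240, 208]);
translate([411, 1916, 1456]) cube([705, 240, 208]);
translate([411, 2156, 1664]) cube([705, 240, 208]);


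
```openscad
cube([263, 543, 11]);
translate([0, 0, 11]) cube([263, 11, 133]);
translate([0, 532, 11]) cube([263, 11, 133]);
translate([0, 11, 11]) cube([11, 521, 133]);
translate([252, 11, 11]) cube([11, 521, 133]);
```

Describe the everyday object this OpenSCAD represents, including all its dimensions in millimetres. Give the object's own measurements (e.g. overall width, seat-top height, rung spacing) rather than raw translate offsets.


An open-topped rectangular box: outside dimensions 263×543×144 mm, with a uniform wall and base thickness of 11 mm. The base is a full 263×543 slab on the floor; four walls sit on top of the base. The front and back walls (the −y and +y sides) span the full width; the two side walls fit between them.


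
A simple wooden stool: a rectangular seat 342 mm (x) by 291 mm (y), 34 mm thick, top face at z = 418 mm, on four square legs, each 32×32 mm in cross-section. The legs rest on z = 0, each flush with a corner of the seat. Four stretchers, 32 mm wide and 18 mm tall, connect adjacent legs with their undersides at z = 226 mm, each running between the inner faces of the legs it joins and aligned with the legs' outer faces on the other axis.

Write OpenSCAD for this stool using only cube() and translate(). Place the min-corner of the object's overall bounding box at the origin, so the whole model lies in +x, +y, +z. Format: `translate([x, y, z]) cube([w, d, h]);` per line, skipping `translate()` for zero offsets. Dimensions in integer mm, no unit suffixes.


translate([0, 0, 384]) cube([342, 291, 34]);
cube([32, 32, 384]);
translate([310, 0, 0]) cube([32, 32, 384]);
translate([0, 259, 0]) cube([32, 32, 384]);
translate([310, 259, 0]) cube([32, 32, 384]);
translate([32, 0, 226]) cube([278, 32, 18]);
translate([32, 259, 226]) cube([278, 32, 18]);
translate([0, 32, 226]) cube([32, 227, 18]);
translate([310, 32, 226]) cube([32, 227, 18]);


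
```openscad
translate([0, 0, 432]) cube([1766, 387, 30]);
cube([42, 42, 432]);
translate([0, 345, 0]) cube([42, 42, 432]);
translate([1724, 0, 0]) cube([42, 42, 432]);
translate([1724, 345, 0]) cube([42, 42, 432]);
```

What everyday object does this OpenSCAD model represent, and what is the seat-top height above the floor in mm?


A bench. The seat-top height is 462 mm.

A long slab on four corner posts — a bench. The slab sits at z = 432 with thickness 30, so the top is 432 + 30 = 462 mm.


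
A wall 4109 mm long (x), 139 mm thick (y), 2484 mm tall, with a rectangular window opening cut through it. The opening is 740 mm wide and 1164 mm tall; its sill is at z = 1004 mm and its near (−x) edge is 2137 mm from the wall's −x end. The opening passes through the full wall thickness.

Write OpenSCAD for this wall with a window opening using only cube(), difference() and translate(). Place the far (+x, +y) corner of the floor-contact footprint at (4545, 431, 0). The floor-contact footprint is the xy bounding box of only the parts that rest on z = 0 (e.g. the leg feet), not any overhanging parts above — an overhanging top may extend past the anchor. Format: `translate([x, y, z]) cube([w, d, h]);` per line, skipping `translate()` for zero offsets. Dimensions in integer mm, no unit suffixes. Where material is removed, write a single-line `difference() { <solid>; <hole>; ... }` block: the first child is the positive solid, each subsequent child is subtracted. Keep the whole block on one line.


difference() { translate([436, 292, 0]) cube([4109, 139, 2484]); translate([2573, 292, 1004]) cube([740, 139, 1164]); }


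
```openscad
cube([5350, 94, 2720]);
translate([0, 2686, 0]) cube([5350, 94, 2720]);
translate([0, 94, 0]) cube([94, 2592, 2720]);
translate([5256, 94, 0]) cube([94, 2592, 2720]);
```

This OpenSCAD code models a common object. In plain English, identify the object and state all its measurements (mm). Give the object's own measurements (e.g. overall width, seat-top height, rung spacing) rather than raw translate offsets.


The wall frame of a small rectangular building: four walls, each 2720 mm tall and 94 mm thick, enclosing a footprint 5350 mm (x) by 2780 mm (y) outside-to-outside, with no floor or roof. The front and back walls (the −y and +y sides) span the full width; the two side walls fit between them.


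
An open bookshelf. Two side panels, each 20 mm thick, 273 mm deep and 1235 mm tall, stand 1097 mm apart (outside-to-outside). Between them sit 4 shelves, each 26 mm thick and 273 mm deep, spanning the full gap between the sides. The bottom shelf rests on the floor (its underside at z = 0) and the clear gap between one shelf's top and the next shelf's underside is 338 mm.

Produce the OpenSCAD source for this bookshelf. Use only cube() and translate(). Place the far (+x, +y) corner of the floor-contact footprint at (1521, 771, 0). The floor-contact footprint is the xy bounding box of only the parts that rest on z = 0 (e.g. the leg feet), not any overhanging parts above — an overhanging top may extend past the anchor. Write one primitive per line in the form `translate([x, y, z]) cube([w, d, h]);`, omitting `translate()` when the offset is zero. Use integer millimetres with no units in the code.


translate([424, 498, 0]) cube([20, 273, 1235]);
translate([1501, 498, 0]) cube([20, 273, 1235]);
translate([444, 498, 0]) cube([1057, 273, 26]);
translate([444, 498, 364]) cube([1057, 273, 26]);
translate([444, 498, 728]) cube([1057, 273, 26]);
translate([444, 498, 1092]) cube([1057, 273, 26]);


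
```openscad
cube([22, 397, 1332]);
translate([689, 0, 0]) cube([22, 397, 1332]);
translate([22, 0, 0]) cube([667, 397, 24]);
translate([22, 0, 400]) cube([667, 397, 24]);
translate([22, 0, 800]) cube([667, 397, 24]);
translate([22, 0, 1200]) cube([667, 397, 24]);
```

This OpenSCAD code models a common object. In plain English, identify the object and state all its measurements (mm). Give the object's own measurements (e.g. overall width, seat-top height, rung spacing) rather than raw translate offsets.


An open bookshelf. Two side panels, each 22 mm thick, 397 mm deep and 1332 mm tall, stand 711 mm apart (outside-to-outside). Between them sit 4 shelves, each 24 mm thick and 397 mm deep, spanning the full gap between the sides. The bottom shelf rests on the floor (its underside at z = 0) and the clear gap between one shelf's top and the next shelf's underside is 376 mm.


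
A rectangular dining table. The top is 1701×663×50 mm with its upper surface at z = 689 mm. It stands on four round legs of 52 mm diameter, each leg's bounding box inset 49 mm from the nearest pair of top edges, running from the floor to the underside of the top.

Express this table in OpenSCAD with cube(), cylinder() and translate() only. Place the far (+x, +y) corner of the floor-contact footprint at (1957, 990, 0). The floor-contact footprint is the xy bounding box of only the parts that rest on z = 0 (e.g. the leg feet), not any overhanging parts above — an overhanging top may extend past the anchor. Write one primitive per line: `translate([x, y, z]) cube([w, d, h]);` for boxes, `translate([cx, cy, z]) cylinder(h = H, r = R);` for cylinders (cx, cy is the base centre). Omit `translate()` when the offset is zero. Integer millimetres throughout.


translate([305, 376, 639]) cube([1701, 663, 50]);
translate([380, 451, 0]) cylinder(h = 639, r = 26);
translate([1931, 451, 0]) cylinder(h = 639, r = 26);
translate([380, 964, 0]) cylinder(h = 639, r = 26);
translate([1931, 964, 0]) cylinder(h = 639, r = 26);


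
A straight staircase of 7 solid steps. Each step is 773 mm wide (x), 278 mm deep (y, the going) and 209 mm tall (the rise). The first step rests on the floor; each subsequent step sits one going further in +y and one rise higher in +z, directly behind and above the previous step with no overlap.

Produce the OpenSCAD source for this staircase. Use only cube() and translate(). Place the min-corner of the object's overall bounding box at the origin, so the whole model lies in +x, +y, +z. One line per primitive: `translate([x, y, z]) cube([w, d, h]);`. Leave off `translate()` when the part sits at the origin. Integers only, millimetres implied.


cube([773, 278, 209]);
translate([0, 278, 209]) cube([773, 278, 209]);
translate([0, 556, 418]) cube([773, 278, 209]);
translate([0, 834, 627]) cube([773, 278, 209]);
translate([0, 1112, 836]) cube([773, 278, 209]);
translate([0, 1390, 1045]) cube([773, 278, 209]);
translate([0, 1668, 1254]) cube([773, 278, 209]);


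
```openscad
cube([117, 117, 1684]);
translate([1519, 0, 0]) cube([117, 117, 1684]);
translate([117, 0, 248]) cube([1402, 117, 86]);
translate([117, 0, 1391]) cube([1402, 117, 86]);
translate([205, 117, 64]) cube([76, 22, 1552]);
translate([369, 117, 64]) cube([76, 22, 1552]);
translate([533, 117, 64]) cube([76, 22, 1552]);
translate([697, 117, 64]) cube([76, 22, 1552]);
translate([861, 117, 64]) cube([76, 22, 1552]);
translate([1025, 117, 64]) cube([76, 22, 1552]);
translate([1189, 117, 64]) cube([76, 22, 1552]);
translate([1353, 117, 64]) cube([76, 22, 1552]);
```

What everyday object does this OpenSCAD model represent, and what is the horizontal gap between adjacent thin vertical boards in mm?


A fence section. The picket gap is 88 mm.

Two posts, two rails, 8 pickets — a fence section. Span 1402 mm holds 8 pickets of 76 mm with 9 equal gaps: ⌊(1402 − 8·76) / 9⌋ = 88 mm.


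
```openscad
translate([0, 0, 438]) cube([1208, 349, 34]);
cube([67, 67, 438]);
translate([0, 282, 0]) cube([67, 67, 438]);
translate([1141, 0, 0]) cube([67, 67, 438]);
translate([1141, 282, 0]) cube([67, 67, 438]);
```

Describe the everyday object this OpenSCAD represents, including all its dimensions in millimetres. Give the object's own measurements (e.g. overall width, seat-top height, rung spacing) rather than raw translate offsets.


A long wooden bench with a 1208 mm (x) × 349 mm (y) seat, 34 mm thick, its top surface 472 mm above the floor. Four 67 mm square legs at the seat corners, flush with the edges, run from z = 0 to the seat underside.


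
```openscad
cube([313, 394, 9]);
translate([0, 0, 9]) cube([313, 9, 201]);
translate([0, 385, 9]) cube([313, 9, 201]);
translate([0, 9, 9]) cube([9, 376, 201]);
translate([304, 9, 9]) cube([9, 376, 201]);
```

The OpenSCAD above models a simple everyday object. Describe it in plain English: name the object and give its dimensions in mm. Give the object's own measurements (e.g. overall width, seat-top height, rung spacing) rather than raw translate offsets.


An open-topped rectangular box: outside dimensions 313×394×210 mm, with a uniform wall and base thickness of 9 mm. The base is a full 313×394 slab on the floor; four walls sit on top of the base. The front and back walls (the −y and +y sides) span the full width; the two side walls fit between them.


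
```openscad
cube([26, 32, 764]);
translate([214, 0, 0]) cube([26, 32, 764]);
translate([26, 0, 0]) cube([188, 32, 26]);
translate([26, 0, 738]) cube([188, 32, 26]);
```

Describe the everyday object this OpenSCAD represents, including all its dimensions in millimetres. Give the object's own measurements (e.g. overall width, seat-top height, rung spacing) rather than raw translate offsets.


A rectangular picture frame lying in the x–z plane (depth along y). The opening is 188 mm wide (x) by 712 mm tall (z), surrounded by a border 26 mm wide on all four sides. The frame is 32 mm deep and is made of two full-height vertical stiles with two horizontal rails fitted between them.


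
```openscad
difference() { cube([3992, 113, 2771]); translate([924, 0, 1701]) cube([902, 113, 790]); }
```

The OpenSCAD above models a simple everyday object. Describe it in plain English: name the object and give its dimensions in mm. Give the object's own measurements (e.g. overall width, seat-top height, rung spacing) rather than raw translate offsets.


A wall 3992 mm long (x), 113 mm thick (y), 2771 mm tall, with a rectangular window opening cut through it. The opening is 902 mm wide and 790 mm tall; its sill is at z = 1701 mm and its near (−x) edge is 924 mm from the wall's −x end. The opening passes through the full wall thickness.


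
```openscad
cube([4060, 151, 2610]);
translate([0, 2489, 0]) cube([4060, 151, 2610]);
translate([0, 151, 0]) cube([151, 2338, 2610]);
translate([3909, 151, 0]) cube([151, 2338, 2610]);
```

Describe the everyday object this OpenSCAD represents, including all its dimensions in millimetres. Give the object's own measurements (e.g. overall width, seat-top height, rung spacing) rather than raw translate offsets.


The wall frame of a small rectangular building: four walls, each 2610 mm tall and 151 mm thick, enclosing a footprint 4060 mm (x) by 2640 mm (y) outside-to-outside, with no floor or roof. The front and back walls (the −y and +y sides) span the full width; the two side walls fit between them.


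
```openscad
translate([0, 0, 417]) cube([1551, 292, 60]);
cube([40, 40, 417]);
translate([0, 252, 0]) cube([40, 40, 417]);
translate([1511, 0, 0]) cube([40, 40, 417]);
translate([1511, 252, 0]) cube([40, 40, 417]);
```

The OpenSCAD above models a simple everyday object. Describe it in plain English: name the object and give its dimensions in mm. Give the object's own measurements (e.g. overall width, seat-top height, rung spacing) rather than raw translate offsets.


A bench: a 1551×292 mm seat slab, 60 mm thick, top at z = 477 mm, on four 40×40 mm square legs flush with the seat corners and standing on z = 0.


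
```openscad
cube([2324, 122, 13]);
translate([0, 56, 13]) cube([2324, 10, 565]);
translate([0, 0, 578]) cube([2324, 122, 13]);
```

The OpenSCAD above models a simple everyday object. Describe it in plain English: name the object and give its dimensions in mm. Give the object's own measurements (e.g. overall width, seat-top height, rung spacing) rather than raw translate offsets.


An I-beam lying along x, 2324 mm long. Overall section height 591 mm. Two flanges 122 mm wide (y) and 13 mm thick, one on the floor and one at the top; a web 10 mm thick runs between them, centred on the flange width.


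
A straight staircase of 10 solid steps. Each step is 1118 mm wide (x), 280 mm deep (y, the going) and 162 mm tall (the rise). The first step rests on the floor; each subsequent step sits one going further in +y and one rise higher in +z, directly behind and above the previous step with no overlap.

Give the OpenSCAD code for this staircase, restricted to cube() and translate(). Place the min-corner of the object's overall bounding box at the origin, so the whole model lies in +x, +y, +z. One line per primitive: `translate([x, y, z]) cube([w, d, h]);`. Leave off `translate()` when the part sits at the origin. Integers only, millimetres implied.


cube([1118, 280, 162]);
translate([0, 280, 162]) cube([1118, 280, 162]);
translate([0, 560, 324]) cube([1118, 280, 162]);
translate([0, 840, 486]) cube([1118, 280, 162]);
translate([0, 1120, 648]) cube([1118, 280, 162]);
translate([0, 1400, 810]) cube([1118, 280, 162]);
translate([0, 1680, 972]) cube([1118, 280, 162]);
translate([0, 1960, 1134]) cube([1118, 280, 162]);
translate([0, 2240, 1296]) cube([1118, 280, 162]);
translate([0, 2520, 1458]) cube([1118, 280, 162]);


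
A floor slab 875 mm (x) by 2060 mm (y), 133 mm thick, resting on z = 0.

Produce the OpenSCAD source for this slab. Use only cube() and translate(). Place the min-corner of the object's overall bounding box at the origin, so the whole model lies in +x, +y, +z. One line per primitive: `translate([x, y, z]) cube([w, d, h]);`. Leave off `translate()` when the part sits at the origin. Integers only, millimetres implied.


cube([875, 2060, 133]);


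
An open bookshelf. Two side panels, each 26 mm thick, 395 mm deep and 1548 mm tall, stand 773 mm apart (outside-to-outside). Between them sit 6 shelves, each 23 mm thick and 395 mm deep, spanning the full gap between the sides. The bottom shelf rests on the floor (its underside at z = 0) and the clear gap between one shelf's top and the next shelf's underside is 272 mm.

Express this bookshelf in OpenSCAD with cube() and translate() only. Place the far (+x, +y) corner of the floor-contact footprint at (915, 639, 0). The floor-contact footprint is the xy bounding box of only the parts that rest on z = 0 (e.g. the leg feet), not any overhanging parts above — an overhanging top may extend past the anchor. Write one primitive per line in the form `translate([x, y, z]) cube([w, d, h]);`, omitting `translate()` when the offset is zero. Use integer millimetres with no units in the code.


translate([142, 244, 0]) cube([26, 395, 1548]);
translate([889, 244, 0]) cube([26, 395, 1548]);
translate([168, 244, 0]) cube([721, 395, 23]);
translate([168, 244, 295]) cube([721, 395, 23]);
translate([168, 244, 590]) cube([721, 395, 23]);
translate([168, 244, 885]) cube([721, 395, 23]);
translate([168, 244, 1180]) cube([721, 395, 23]);
translate([168, 244, 1475]) cube([721, 395, 23]);


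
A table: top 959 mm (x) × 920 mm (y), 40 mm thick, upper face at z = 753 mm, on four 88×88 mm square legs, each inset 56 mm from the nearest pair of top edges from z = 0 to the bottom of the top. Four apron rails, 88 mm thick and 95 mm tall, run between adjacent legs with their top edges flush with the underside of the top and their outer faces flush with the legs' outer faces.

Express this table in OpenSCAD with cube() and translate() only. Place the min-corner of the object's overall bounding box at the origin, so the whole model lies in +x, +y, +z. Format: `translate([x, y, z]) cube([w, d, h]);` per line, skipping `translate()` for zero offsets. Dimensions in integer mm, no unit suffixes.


translate([0, 0, 713]) cube([959, 920, 40]);
translate([56, 56, 0]) cube([88, 88, 713]);
translate([815, 56, 0]) cube([88, 88, 713]);
translate([56, 776, 0]) cube([88, 88, 713]);
translate([815, 776, 0]) cube([88, 88, 713]);
translate([144, 56, 618]) cube([671, 88, 95]);
translate([144, 776, 618]) cube([671, 88, 95]);
translate([56, 144, 618]) cube([88, 632, 95]);
translate([815, 144, 618]) cube([88, 632, 95]);


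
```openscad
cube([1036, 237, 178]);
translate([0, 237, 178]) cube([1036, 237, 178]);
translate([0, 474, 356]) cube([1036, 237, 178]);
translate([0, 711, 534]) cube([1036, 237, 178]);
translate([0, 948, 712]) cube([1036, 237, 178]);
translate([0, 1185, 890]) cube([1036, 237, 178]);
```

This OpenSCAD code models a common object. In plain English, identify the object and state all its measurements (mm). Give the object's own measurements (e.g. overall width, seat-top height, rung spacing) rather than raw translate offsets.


A straight staircase of 6 solid steps. Each step is 1036 mm wide (x), 237 mm deep (y, the going) and 178 mm tall (the rise). The first step rests on the floor; each subsequent step sits one going further in +y and one rise higher in +z, directly behind and above the previous step with no overlap.


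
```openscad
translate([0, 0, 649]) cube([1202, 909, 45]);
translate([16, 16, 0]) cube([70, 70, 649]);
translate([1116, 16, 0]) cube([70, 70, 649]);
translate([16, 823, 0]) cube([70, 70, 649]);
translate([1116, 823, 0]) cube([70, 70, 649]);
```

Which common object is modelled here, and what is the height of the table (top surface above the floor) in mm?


A table. The table height is 694 mm.

A 1202×909×45 slab sits at z = 649 on four 70 mm square posts — a table. The top surface is at 649 + 45 = 694 mm.


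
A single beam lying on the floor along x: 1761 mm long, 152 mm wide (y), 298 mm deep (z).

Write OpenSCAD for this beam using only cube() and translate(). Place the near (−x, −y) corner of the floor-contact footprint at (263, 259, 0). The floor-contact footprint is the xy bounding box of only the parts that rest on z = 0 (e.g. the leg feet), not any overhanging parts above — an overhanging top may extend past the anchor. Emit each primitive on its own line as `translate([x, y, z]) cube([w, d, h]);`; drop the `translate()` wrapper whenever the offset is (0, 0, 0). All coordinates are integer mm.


translate([263, 259, 0]) cube([1761, 152, 298]);


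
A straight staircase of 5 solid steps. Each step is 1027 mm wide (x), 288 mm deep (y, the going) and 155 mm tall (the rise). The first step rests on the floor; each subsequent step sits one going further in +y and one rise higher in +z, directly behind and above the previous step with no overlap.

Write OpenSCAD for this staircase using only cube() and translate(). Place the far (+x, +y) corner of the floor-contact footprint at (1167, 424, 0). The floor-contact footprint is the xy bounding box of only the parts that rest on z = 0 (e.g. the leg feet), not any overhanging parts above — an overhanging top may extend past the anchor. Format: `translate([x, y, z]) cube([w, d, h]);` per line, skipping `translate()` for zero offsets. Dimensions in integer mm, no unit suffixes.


translate([140, 136, 0]) cube([1027, 288, 155]);
translate([140, 424, 155]) cube([1027, 288, 155]);
translate([140, 712, 310]) cube([1027, 288, 155]);
translate([140, 1000, 465]) cube([1027, 288, 155]);
translate([140, 1288, 620]) cube([1027, 288, 155]);


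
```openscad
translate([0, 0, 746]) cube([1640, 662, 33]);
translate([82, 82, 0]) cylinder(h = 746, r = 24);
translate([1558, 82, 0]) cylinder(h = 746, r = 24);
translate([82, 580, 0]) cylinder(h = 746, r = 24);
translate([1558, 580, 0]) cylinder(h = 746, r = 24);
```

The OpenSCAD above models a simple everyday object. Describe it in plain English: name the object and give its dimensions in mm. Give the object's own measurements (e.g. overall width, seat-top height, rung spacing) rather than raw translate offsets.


A table: top 1640 mm (x) × 662 mm (y), 33 mm thick, upper face at z = 779 mm, on four round legs of 48 mm diameter, each leg's bounding box inset 58 mm from the nearest pair of top edges from z = 0 to the bottom of the top.


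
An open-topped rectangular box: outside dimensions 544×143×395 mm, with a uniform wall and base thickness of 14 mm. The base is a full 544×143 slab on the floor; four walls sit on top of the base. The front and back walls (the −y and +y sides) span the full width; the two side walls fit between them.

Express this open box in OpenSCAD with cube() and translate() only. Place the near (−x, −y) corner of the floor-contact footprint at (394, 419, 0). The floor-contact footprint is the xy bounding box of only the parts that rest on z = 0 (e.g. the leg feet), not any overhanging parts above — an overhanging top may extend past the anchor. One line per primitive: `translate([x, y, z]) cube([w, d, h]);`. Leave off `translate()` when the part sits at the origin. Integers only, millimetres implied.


translate([394, 419, 0]) cube([544, 143, 14]);
translate([394, 419, 14]) cube([544, 14, 381]);
translate([394, 548, 14]) cube([544, 14, 381]);
translate([394, 433, 14]) cube([14, 115, 381]);
translate([924, 433, 14]) cube([14, 115, 381]);


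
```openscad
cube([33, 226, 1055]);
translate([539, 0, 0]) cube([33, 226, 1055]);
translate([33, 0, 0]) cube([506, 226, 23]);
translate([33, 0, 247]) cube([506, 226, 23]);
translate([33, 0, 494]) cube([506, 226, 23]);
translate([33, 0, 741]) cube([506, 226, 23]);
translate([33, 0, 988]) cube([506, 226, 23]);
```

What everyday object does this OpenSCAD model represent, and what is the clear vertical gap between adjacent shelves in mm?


A bookshelf. The clear shelf gap is 224 mm.

Two tall side panels with 5 horizontal boards between them — a bookshelf. The first two shelf undersides are at z = 0 and z = 247; with shelf thickness 23, the clear gap is 247 − 0 − 23 = 224 mm.


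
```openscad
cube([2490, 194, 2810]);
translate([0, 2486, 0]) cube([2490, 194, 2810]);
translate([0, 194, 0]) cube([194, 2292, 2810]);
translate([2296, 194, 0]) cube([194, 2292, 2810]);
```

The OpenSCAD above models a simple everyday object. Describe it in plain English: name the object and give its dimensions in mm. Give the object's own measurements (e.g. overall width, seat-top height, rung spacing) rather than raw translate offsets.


The wall frame of a small rectangular building: four walls, each 2810 mm tall and 194 mm thick, enclosing a footprint 2490 mm (x) by 2680 mm (y) outside-to-outside, with no floor or roof. The front and back walls (the −y and +y sides) span the full width; the two side walls fit between them.


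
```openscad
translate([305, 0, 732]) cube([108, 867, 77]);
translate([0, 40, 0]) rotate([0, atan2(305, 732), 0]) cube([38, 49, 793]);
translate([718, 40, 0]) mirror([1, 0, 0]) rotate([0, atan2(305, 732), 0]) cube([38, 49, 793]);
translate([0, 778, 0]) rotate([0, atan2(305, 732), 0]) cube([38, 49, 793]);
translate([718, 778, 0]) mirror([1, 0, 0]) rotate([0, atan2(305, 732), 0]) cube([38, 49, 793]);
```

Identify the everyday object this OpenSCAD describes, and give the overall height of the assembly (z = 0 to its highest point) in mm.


A sawhorse. The overall height is 809 mm.

A beam across two mirrored pairs of raked legs — a sawhorse. The beam's underside is at z = 732 (matching the legs' vertical rise in atan2(305, 732)) and the beam is 77 mm tall, so its top is at 732 + 77 = 809 mm. The raked legs top out at the beam's underside, so that is the highest point.


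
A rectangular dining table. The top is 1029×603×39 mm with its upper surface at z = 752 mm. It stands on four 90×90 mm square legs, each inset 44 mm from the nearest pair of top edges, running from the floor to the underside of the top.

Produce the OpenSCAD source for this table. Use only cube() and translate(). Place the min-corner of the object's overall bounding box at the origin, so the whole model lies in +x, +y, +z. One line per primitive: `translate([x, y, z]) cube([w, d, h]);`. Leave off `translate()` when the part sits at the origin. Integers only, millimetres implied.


translate([0, 0, 713]) cube([1029, 603, 39]);
translate([44, 44, 0]) cube([90, 90, 713]);
translate([895, 44, 0]) cube([90, 90, 713]);
translate([44, 469, 0]) cube([90, 90, 713]);
translate([895, 469, 0]) cube([90, 90, 713]);


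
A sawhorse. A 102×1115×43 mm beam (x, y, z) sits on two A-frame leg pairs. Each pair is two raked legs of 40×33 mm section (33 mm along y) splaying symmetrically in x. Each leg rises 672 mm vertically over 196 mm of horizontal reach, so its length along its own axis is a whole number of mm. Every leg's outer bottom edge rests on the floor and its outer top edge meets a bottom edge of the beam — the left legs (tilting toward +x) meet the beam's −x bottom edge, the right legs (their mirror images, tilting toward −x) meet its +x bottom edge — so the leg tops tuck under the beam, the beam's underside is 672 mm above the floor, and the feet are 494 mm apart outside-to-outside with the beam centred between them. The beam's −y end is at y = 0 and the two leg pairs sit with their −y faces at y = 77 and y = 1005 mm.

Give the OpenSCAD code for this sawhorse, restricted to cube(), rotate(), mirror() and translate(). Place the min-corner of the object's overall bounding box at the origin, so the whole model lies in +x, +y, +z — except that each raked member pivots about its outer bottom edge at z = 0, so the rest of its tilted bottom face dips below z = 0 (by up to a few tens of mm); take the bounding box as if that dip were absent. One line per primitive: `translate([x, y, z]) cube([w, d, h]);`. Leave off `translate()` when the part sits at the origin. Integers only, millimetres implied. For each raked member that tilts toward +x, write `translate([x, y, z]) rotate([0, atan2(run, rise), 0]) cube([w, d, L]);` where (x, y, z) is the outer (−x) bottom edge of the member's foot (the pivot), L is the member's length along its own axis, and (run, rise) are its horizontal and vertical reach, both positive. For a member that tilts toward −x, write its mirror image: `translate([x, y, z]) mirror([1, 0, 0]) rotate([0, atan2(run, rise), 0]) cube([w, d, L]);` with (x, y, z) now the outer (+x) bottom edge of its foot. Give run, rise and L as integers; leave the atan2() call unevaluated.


translate([196, 0, 672]) cube([102, 1115, 43]);
translate([0, 77, 0]) rotate([0, atan2(196, 672), 0]) cube([40, 33, 700]);
translate([494, 77, 0]) mirror([1, 0, 0]) rotate([0, atan2(196, 672), 0]) cube([40, 33, 700]);
translate([0, 1005, 0]) rotate([0, atan2(196, 672), 0]) cube([40, 33, 700]);
translate([494, 1005, 0]) mirror([1, 0, 0]) rotate([0, atan2(196, 672), 0]) cube([40, 33, 700]);
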